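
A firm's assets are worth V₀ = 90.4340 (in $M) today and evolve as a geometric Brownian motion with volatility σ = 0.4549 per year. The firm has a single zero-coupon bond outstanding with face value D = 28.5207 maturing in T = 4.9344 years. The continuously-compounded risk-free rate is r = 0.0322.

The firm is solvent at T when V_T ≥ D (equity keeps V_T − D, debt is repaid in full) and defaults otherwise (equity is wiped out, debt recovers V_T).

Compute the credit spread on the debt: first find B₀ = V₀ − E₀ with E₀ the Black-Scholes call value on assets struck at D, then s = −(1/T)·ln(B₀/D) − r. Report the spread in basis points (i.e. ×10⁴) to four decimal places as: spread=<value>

spread=171.9848

d₁ = [ln(V₀/D) + (r + σ²/2)T] / (σ√T)
   = [ln(90.4340/28.5207) + (0.0322 + 0.5·0.4549²)·4.9344] / (0.4549·√4.9344)
   = [1.153990 + 0.669435] / 1.010493 = 1.804492
d₂ = d₁ − σ√T = 1.804492 − 1.010493 = 0.793999
N(d₁) = 0.964423,  N(d₂) = 0.786402,  e^(−rT) = 0.853092
E₀ = V₀·N(d₁) − D·e^(−rT)·N(d₂)
   = 90.4340·0.964423 − 28.5207·0.853092·0.786402 = 68.082838
B₀ = V₀ − E₀ = 90.4340 − 68.082838 = 22.351162
spread = −(1/T)·ln(B₀/D) − r = −(1/4.9344)·ln(22.351162/28.5207) − 0.0322 = 0.01719848
in basis points: 0.01719848 × 10⁴ = 171.9848 bp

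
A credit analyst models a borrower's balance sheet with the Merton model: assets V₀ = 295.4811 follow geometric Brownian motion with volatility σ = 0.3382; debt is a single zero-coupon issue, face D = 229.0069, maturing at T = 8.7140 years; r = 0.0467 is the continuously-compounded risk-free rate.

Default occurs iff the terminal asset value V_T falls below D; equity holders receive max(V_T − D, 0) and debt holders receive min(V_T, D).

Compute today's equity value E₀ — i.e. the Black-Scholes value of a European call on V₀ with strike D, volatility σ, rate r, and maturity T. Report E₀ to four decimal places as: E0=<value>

d₁ = [ln(V₀/D) + (r + σ²/2)T] / (σ√T)
   = [ln(295.4811/229.0069) + (0.0467 + 0.5·0.3382²)·8.7140] / (0.3382·√8.7140)
   = [0.254853 + 0.905294] / 0.998349 = 1.162065
d₂ = d₁ − σ√T = 1.162065 − 0.998349 = 0.163716
N(d₁) = 0.877396,  N(d₂) = 0.565023,  e^(−rT) = 0.665682
E₀ = V₀·N(d₁) − D·e^(−rT)·N(d₂)
   = 295.4811·0.877396 − 229.0069·0.665682·0.565023 = 173.118517

E0=173.1185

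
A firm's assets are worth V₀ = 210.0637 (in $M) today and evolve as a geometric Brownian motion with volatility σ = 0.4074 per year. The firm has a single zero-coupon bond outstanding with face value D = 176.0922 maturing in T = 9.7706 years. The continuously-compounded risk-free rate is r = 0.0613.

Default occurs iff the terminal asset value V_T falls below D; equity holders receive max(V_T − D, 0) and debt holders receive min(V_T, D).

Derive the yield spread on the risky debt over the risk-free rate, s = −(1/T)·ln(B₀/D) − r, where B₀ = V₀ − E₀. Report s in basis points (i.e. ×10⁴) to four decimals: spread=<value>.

spread=336.1575

d₁ = [ln(V₀/D) + (r + σ²/2)T] / (σ√T)
   = [ln(210.0637/176.0922) + (0.0613 + 0.5·0.4074²)·9.7706] / (0.4074·√9.7706)
   = [0.176403 + 1.409774] / 1.273449 = 1.245576
d₂ = d₁ − σ√T = 1.245576 − 1.273449 = -0.027874
N(d₁) = 0.893540,  N(d₂) = 0.488881,  e^(−rT) = 0.549395
E₀ = V₀·N(d₁) − D·e^(−rT)·N(d₂)
   = 210.0637·0.893540 − 176.0922·0.549395·0.488881 = 140.403868
B₀ = V₀ − E₀ = 210.0637 − 140.403868 = 69.659832
spread = −(1/T)·ln(B₀/D) − r = −(1/9.7706)·ln(69.659832/176.0922) − 0.0613 = 0.03361575
in basis points: 0.03361575 × 10⁴ = 336.1575 bp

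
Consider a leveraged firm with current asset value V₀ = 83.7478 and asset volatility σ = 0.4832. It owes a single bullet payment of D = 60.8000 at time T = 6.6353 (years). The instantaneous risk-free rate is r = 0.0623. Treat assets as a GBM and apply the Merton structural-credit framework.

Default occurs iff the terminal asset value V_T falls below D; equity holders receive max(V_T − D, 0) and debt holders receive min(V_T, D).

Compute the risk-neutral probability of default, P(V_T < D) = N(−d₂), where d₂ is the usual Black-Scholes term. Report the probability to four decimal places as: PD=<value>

d₁ = [ln(V₀/D) + (r + σ²/2)T] / (σ√T)
   = [ln(83.7478/60.8000) + (0.0623 + 0.5·0.4832²)·6.6353] / (0.4832·√6.6353)
   = [0.320220 + 1.187992] / 1.244679 = 1.211728
d₂ = d₁ − σ√T = 1.211728 − 1.244679 = -0.032951
risk-neutral PD = N(−d₂) = N(0.032951) = 0.513143

PD=0.5131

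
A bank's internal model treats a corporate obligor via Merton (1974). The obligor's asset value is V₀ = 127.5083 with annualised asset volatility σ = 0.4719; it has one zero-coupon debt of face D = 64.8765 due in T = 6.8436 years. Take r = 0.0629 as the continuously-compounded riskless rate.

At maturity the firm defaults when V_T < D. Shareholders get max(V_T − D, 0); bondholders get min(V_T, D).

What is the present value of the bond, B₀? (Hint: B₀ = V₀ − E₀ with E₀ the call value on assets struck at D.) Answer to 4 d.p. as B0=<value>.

d₁ = [ln(V₀/D) + (r + σ²/2)T] / (σ√T)
   = [ln(127.5083/64.8765) + (0.0629 + 0.5·0.4719²)·6.8436] / (0.4719·√6.8436)
   = [0.675696 + 1.192462] / 1.234503 = 1.513287
d₂ = d₁ − σ√T = 1.513287 − 1.234503 = 0.278783
N(d₁) = 0.934897,  N(d₂) = 0.609794,  e^(−rT) = 0.650208
E₀ = V₀·N(d₁) − D·e^(−rT)·N(d₂)
   = 127.5083·0.934897 − 64.8765·0.650208·0.609794 = 93.483967
B₀ = V₀ − E₀ = 127.5083 − 93.483967 = 34.024333

B0=34.0243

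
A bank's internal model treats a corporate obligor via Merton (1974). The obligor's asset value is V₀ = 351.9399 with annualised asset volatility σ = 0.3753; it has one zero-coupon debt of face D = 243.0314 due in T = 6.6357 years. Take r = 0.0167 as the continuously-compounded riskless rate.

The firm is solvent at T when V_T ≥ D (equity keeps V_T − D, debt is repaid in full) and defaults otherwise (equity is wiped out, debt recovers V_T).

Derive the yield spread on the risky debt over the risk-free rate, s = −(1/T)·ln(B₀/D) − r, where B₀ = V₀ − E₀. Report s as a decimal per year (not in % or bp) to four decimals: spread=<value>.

d₁ = [ln(V₀/D) + (r + σ²/2)T] / (σ√T)
   = [ln(351.9399/243.0314) + (0.0167 + 0.5·0.3753²)·6.6357] / (0.3753·√6.6357)
   = [0.370270 + 0.578136] / 0.966767 = 0.981007
d₂ = d₁ − σ√T = 0.981007 − 0.966767 = 0.014240
N(d₁) = 0.836705,  N(d₂) = 0.505681,  e^(−rT) = 0.895103
E₀ = V₀·N(d₁) − D·e^(−rT)·N(d₂)
   = 351.9399·0.836705 − 243.0314·0.895103·0.505681 = 184.465143
B₀ = V₀ − E₀ = 351.9399 − 184.465143 = 167.474757
spread = −(1/T)·ln(B₀/D) − r = −(1/6.6357)·ln(167.474757/243.0314) − 0.0167 = 0.03941435

spread=0.0394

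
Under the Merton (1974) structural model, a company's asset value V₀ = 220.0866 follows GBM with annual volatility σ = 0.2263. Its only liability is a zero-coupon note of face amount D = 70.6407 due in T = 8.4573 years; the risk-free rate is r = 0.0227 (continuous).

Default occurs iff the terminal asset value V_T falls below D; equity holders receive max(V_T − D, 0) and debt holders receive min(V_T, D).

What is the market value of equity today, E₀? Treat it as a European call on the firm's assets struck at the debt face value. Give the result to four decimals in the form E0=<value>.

d₁ = [ln(V₀/D) + (r + σ²/2)T] / (σ√T)
   = [ln(220.0866/70.6407) + (0.0227 + 0.5·0.2263²)·8.4573] / (0.2263·√8.4573)
   = [1.136415 + 0.408537] / 0.658113 = 2.347548
d₂ = d₁ − σ√T = 2.347548 − 0.658113 = 1.689435
N(d₁) = 0.990551,  N(d₂) = 0.954432,  e^(−rT) = 0.825323
E₀ = V₀·N(d₁) − D·e^(−rT)·N(d₂)
   = 220.0866·0.990551 − 70.6407·0.825323·0.954432 = 162.362364

E0=162.3624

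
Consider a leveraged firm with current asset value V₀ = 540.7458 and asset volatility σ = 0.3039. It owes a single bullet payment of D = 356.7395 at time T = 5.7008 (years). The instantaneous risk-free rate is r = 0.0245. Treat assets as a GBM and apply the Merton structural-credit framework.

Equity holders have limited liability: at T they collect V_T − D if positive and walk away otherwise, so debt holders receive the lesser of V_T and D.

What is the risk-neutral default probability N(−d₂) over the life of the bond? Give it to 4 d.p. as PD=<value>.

PD=0.3435

d₁ = [ln(V₀/D) + (r + σ²/2)T] / (σ√T)
   = [ln(540.7458/356.7395) + (0.0245 + 0.5·0.3039²)·5.7008] / (0.3039·√5.7008)
   = [0.415943 + 0.402919] / 0.725602 = 1.128528
d₂ = d₁ − σ√T = 1.128528 − 0.725602 = 0.402926
risk-neutral PD = N(−d₂) = N(-0.402926) = 0.343501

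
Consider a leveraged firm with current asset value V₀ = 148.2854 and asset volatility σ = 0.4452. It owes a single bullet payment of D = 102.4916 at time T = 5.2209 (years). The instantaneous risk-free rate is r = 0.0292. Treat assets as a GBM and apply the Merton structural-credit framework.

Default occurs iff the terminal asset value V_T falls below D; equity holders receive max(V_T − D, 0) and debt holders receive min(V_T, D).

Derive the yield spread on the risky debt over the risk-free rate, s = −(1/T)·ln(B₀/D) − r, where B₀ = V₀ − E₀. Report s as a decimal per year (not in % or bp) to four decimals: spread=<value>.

d₁ = [ln(V₀/D) + (r + σ²/2)T] / (σ√T)
   = [ln(148.2854/102.4916) + (0.0292 + 0.5·0.4452²)·5.2209] / (0.4452·√5.2209)
   = [0.369358 + 0.669849] / 1.017250 = 1.021585
d₂ = d₁ − σ√T = 1.021585 − 1.017250 = 0.004334
N(d₁) = 0.846511,  N(d₂) = 0.501729,  e^(−rT) = 0.858602
E₀ = V₀·N(d₁) − D·e^(−rT)·N(d₂)
   = 148.2854·0.846511 − 102.4916·0.858602·0.501729 = 81.373370
B₀ = V₀ − E₀ = 148.2854 − 81.373370 = 66.912030
spread = −(1/T)·ln(B₀/D) − r = −(1/5.2209)·ln(66.912030/102.4916) − 0.0292 = 0.05247214

spread=0.0525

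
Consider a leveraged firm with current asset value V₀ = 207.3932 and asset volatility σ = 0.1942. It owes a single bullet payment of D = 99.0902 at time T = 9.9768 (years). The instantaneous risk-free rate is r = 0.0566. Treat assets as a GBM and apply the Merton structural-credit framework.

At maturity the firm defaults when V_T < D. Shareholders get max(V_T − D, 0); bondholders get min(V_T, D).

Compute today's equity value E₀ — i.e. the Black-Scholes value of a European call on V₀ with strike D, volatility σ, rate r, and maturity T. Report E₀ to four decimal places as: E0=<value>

E0=151.4424

d₁ = [ln(V₀/D) + (r + σ²/2)T] / (σ√T)
   = [ln(207.3932/99.0902) + (0.0566 + 0.5·0.1942²)·9.9768] / (0.1942·√9.9768)
   = [0.738586 + 0.752818] / 0.613402 = 2.431366
d₂ = d₁ − σ√T = 2.431366 − 0.613402 = 1.817964
N(d₁) = 0.992479,  N(d₂) = 0.965465,  e^(−rT) = 0.568538
E₀ = V₀·N(d₁) − D·e^(−rT)·N(d₂)
   = 207.3932·0.992479 − 99.0902·0.568538·0.965465 = 151.442407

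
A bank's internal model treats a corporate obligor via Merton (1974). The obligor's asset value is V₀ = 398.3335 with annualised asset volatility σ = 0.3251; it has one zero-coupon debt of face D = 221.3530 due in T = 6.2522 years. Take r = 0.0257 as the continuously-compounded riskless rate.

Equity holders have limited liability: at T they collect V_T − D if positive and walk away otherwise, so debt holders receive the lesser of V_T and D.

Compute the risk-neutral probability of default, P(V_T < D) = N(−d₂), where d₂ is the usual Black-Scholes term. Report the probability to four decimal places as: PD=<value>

PD=0.3036

d₁ = [ln(V₀/D) + (r + σ²/2)T] / (σ√T)
   = [ln(398.3335/221.3530) + (0.0257 + 0.5·0.3251²)·6.2522] / (0.3251·√6.2522)
   = [0.587531 + 0.491079] / 0.812893 = 1.326878
d₂ = d₁ − σ√T = 1.326878 − 0.812893 = 0.513985
risk-neutral PD = N(−d₂) = N(-0.513985) = 0.303631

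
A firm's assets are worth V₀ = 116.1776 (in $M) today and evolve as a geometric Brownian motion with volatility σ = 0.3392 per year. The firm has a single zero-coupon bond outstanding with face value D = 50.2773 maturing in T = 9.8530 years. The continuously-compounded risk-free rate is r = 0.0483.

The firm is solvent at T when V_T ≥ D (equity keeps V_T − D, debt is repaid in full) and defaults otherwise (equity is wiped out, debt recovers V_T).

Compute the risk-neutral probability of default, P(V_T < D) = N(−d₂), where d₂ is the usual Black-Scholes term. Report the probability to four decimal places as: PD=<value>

PD=0.2416

d₁ = [ln(V₀/D) + (r + σ²/2)T] / (σ√T)
   = [ln(116.1776/50.2773) + (0.0483 + 0.5·0.3392²)·9.8530] / (0.3392·√9.8530)
   = [0.837566 + 1.042726] / 1.064731 = 1.765978
d₂ = d₁ − σ√T = 1.765978 − 1.064731 = 0.701247
risk-neutral PD = N(−d₂) = N(-0.701247) = 0.241574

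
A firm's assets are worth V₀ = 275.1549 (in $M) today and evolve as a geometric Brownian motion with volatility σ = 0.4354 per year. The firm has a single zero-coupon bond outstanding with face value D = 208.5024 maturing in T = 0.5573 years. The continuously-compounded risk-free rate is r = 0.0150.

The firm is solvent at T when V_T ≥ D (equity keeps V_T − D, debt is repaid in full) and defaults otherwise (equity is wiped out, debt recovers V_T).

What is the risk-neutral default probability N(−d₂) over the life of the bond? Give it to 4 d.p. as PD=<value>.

PD=0.2368

d₁ = [ln(V₀/D) + (r + σ²/2)T] / (σ√T)
   = [ln(275.1549/208.5024) + (0.0150 + 0.5·0.4354²)·0.5573] / (0.4354·√0.5573)
   = [0.277384 + 0.061184] / 0.325037 = 1.041628
d₂ = d₁ − σ√T = 1.041628 − 0.325037 = 0.716591
risk-neutral PD = N(−d₂) = N(-0.716591) = 0.236813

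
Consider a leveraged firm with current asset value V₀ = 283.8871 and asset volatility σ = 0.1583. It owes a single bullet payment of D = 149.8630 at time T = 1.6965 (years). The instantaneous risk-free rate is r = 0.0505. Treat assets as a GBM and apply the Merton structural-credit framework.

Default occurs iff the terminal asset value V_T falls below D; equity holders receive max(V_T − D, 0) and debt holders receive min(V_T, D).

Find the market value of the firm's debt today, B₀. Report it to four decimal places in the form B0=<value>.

d₁ = [ln(V₀/D) + (r + σ²/2)T] / (σ√T)
   = [ln(283.8871/149.8630) + (0.0505 + 0.5·0.1583²)·1.6965] / (0.1583·√1.6965)
   = [0.638855 + 0.106929] / 0.206185 = 3.617058
d₂ = d₁ − σ√T = 3.617058 − 0.206185 = 3.410873
N(d₁) = 0.999851,  N(d₂) = 0.999676,  e^(−rT) = 0.917894
E₀ = V₀·N(d₁) − D·e^(−rT)·N(d₂)
   = 283.8871·0.999851 − 149.8630·0.917894·0.999676 = 146.330979
B₀ = V₀ − E₀ = 283.8871 − 146.330979 = 137.556121

B0=137.5561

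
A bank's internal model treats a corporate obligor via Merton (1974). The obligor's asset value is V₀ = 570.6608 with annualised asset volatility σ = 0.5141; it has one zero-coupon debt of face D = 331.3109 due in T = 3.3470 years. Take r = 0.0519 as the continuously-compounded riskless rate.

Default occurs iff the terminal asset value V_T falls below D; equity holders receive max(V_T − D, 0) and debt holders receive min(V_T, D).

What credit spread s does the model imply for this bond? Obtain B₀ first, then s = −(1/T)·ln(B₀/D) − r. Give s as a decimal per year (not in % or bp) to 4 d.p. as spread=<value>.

spread=0.0528

d₁ = [ln(V₀/D) + (r + σ²/2)T] / (σ√T)
   = [ln(570.6608/331.3109) + (0.0519 + 0.5·0.5141²)·3.3470] / (0.5141·√3.3470)
   = [0.543738 + 0.616013] / 0.940536 = 1.233075
d₂ = d₁ − σ√T = 1.233075 − 0.940536 = 0.292539
N(d₁) = 0.891226,  N(d₂) = 0.615063,  e^(−rT) = 0.840541
E₀ = V₀·N(d₁) − D·e^(−rT)·N(d₂)
   = 570.6608·0.891226 − 331.3109·0.840541·0.615063 = 337.304859
B₀ = V₀ − E₀ = 570.6608 − 337.304859 = 233.355941
spread = −(1/T)·ln(B₀/D) − r = −(1/3.3470)·ln(233.355941/331.3109) − 0.0519 = 0.05281834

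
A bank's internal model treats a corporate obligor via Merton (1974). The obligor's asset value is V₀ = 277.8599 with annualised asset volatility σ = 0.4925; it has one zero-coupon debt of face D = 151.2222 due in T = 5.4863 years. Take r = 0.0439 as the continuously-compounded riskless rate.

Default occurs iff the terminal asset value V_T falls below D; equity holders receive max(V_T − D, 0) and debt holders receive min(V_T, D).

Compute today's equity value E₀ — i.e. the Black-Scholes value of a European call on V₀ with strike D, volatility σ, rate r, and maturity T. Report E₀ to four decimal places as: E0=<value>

E0=184.6220

d₁ = [ln(V₀/D) + (r + σ²/2)T] / (σ√T)
   = [ln(277.8599/151.2222) + (0.0439 + 0.5·0.4925²)·5.4863] / (0.4925·√5.4863)
   = [0.608367 + 0.906217] / 1.153575 = 1.312947
d₂ = d₁ − σ√T = 1.312947 − 1.153575 = 0.159372
N(d₁) = 0.905400,  N(d₂) = 0.563312,  e^(−rT) = 0.785961
E₀ = V₀·N(d₁) − D·e^(−rT)·N(d₂)
   = 277.8599·0.905400 − 151.2222·0.785961·0.563312 = 184.621974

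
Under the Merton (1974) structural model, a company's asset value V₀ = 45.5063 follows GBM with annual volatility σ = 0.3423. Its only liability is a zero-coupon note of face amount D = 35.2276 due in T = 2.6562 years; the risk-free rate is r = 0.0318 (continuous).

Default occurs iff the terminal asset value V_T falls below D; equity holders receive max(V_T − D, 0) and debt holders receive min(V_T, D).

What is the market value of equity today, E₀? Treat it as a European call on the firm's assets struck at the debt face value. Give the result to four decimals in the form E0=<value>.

d₁ = [ln(V₀/D) + (r + σ²/2)T] / (σ√T)
   = [ln(45.5063/35.2276) + (0.0318 + 0.5·0.3423²)·2.6562] / (0.3423·√2.6562)
   = [0.256021 + 0.240080] / 0.557875 = 0.889268
d₂ = d₁ − σ√T = 0.889268 − 0.557875 = 0.331392
N(d₁) = 0.813070,  N(d₂) = 0.629826,  e^(−rT) = 0.919002
E₀ = V₀·N(d₁) − D·e^(−rT)·N(d₂)
   = 45.5063·0.813070 − 35.2276·0.919002·0.629826 = 16.609698

E0=16.6097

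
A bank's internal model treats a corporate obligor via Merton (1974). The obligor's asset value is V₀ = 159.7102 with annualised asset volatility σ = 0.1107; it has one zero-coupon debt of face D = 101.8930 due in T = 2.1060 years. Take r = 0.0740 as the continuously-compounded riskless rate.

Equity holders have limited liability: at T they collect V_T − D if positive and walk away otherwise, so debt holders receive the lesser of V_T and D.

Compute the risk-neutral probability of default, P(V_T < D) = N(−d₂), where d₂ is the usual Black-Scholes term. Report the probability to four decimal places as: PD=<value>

d₁ = [ln(V₀/D) + (r + σ²/2)T] / (σ√T)
   = [ln(159.7102/101.8930) + (0.0740 + 0.5·0.1107²)·2.1060] / (0.1107·√2.1060)
   = [0.449438 + 0.168748] / 0.160649 = 3.848063
d₂ = d₁ − σ√T = 3.848063 − 0.160649 = 3.687414
risk-neutral PD = N(−d₂) = N(-3.687414) = 0.000113

PD=0.0001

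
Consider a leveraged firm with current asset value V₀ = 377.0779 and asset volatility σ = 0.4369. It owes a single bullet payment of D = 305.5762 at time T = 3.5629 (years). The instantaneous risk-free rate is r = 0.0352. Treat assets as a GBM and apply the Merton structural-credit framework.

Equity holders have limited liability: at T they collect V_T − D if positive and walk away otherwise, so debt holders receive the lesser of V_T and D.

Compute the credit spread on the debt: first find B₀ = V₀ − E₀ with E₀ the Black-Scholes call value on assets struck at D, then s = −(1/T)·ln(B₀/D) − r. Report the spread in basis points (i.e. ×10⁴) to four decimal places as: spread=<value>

spread=674.2324

d₁ = [ln(V₀/D) + (r + σ²/2)T] / (σ√T)
   = [ln(377.0779/305.5762) + (0.0352 + 0.5·0.4369²)·3.5629] / (0.4369·√3.5629)
   = [0.210253 + 0.465460] / 0.824677 = 0.819367
d₂ = d₁ − σ√T = 0.819367 − 0.824677 = -0.005310
N(d₁) = 0.793711,  N(d₂) = 0.497881,  e^(−rT) = 0.882132
E₀ = V₀·N(d₁) − D·e^(−rT)·N(d₂)
   = 377.0779·0.793711 − 305.5762·0.882132·0.497881 = 165.082872
B₀ = V₀ − E₀ = 377.0779 − 165.082872 = 211.995028
spread = −(1/T)·ln(B₀/D) − r = −(1/3.5629)·ln(211.995028/305.5762) − 0.0352 = 0.06742324
in basis points: 0.06742324 × 10⁴ = 674.2324 bp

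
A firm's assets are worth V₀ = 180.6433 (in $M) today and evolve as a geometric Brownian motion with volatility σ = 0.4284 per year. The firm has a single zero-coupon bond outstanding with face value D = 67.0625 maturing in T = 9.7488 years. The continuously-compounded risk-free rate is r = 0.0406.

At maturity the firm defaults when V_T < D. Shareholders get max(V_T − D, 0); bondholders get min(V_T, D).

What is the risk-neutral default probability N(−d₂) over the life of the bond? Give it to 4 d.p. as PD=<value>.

PD=0.3565

d₁ = [ln(V₀/D) + (r + σ²/2)T] / (σ√T)
   = [ln(180.6433/67.0625) + (0.0406 + 0.5·0.4284²)·9.7488] / (0.4284·√9.7488)
   = [0.990899 + 1.290383] / 1.337596 = 1.705509
d₂ = d₁ − σ√T = 1.705509 − 1.337596 = 0.367913
risk-neutral PD = N(−d₂) = N(-0.367913) = 0.356469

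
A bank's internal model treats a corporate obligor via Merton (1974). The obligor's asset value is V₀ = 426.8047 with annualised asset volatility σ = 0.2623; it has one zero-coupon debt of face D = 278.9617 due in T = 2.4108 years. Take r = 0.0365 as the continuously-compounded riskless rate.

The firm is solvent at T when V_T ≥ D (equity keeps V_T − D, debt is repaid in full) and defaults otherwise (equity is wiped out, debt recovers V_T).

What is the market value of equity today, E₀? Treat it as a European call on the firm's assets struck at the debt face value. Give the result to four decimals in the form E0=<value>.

E0=177.9062

d₁ = [ln(V₀/D) + (r + σ²/2)T] / (σ√T)
   = [ln(426.8047/278.9617) + (0.0365 + 0.5·0.2623²)·2.4108] / (0.2623·√2.4108)
   = [0.425252 + 0.170927] / 0.407267 = 1.463855
d₂ = d₁ − σ√T = 1.463855 − 0.407267 = 1.056588
N(d₁) = 0.928383,  N(d₂) = 0.854650,  e^(−rT) = 0.915766
E₀ = V₀·N(d₁) − D·e^(−rT)·N(d₂)
   = 426.8047·0.928383 − 278.9617·0.915766·0.854650 = 177.906212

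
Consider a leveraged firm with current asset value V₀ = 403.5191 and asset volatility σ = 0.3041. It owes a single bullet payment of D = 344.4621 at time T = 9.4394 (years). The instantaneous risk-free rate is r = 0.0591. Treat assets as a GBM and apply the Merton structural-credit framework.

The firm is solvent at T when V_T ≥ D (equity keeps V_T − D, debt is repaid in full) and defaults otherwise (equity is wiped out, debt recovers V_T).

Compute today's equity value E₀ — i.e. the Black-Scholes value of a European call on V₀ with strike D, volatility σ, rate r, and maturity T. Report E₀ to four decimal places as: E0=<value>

d₁ = [ln(V₀/D) + (r + σ²/2)T] / (σ√T)
   = [ln(403.5191/344.4621) + (0.0591 + 0.5·0.3041²)·9.4394] / (0.3041·√9.4394)
   = [0.158240 + 0.994331] / 0.934305 = 1.233613
d₂ = d₁ − σ√T = 1.233613 − 0.934305 = 0.299309
N(d₁) = 0.891327,  N(d₂) = 0.617648,  e^(−rT) = 0.572428
E₀ = V₀·N(d₁) − D·e^(−rT)·N(d₂)
   = 403.5191·0.891327 − 344.4621·0.572428·0.617648 = 237.879680

E0=237.8797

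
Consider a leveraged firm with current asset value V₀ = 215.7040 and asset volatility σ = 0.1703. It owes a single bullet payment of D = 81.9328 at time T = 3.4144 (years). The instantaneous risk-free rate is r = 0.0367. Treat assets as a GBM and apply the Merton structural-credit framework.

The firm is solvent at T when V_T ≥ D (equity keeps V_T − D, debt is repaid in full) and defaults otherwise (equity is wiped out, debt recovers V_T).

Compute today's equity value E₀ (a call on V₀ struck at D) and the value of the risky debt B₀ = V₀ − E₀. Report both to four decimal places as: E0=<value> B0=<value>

E0=143.4234 B0=72.2806

d₁ = [ln(V₀/D) + (r + σ²/2)T] / (σ√T)
   = [ln(215.7040/81.9328) + (0.0367 + 0.5·0.1703²)·3.4144] / (0.1703·√3.4144)
   = [0.968008 + 0.174821] / 0.314682 = 3.631694
d₂ = d₁ − σ√T = 3.631694 − 0.314682 = 3.317012
N(d₁) = 0.999859,  N(d₂) = 0.999545,  e^(−rT) = 0.882225
E₀ = V₀·N(d₁) − D·e^(−rT)·N(d₂)
   = 215.7040·0.999859 − 81.9328·0.882225·0.999545 = 143.423375
B₀ = V₀ − E₀ = 215.7040 − 143.423375 = 72.280625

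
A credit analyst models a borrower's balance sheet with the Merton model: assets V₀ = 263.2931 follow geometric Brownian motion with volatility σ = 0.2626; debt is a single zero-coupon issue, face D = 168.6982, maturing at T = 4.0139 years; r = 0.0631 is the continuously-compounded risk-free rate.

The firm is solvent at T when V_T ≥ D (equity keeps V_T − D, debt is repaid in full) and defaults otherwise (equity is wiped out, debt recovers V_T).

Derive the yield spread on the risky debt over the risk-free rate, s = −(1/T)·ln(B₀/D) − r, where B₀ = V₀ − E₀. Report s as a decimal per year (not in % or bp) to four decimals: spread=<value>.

spread=0.0079

d₁ = [ln(V₀/D) + (r + σ²/2)T] / (σ√T)
   = [ln(263.2931/168.6982) + (0.0631 + 0.5·0.2626²)·4.0139] / (0.2626·√4.0139)
   = [0.445157 + 0.391674] / 0.526112 = 1.590594
d₂ = d₁ − σ√T = 1.590594 − 0.526112 = 1.064483
N(d₁) = 0.944150,  N(d₂) = 0.856445,  e^(−rT) = 0.776253
E₀ = V₀·N(d₁) − D·e^(−rT)·N(d₂)
   = 263.2931·0.944150 − 168.6982·0.776253·0.856445 = 136.434505
B₀ = V₀ − E₀ = 263.2931 − 136.434505 = 126.858595
spread = −(1/T)·ln(B₀/D) − r = −(1/4.0139)·ln(126.858595/168.6982) − 0.0631 = 0.00791280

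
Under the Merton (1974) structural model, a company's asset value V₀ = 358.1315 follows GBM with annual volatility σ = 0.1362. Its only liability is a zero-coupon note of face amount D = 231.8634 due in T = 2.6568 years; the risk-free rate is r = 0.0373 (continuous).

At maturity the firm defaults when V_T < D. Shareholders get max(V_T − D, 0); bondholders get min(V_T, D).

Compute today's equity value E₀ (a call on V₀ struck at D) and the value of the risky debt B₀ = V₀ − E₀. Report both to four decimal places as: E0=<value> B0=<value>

d₁ = [ln(V₀/D) + (r + σ²/2)T] / (σ√T)
   = [ln(358.1315/231.8634) + (0.0373 + 0.5·0.1362²)·2.6568] / (0.1362·√2.6568)
   = [0.434752 + 0.123741] / 0.222002 = 2.515713
d₂ = d₁ − σ√T = 2.515713 − 0.222002 = 2.293711
N(d₁) = 0.994060,  N(d₂) = 0.989096,  e^(−rT) = 0.905653
E₀ = V₀·N(d₁) − D·e^(−rT)·N(d₂)
   = 358.1315·0.994060 − 231.8634·0.905653·0.989096 = 148.306087
B₀ = V₀ − E₀ = 358.1315 − 148.306087 = 209.825413

E0=148.3061 B0=209.8254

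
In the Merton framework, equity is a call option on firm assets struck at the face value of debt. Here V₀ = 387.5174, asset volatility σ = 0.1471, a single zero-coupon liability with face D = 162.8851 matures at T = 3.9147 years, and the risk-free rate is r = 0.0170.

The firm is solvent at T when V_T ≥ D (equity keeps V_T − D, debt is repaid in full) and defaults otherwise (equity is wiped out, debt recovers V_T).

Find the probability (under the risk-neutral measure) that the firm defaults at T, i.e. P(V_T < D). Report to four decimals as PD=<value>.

d₁ = [ln(V₀/D) + (r + σ²/2)T] / (σ√T)
   = [ln(387.5174/162.8851) + (0.0170 + 0.5·0.1471²)·3.9147] / (0.1471·√3.9147)
   = [0.866716 + 0.108904] / 0.291046 = 3.352112
d₂ = d₁ − σ√T = 3.352112 − 0.291046 = 3.061066
risk-neutral PD = N(−d₂) = N(-3.061066) = 0.001103

PD=0.0011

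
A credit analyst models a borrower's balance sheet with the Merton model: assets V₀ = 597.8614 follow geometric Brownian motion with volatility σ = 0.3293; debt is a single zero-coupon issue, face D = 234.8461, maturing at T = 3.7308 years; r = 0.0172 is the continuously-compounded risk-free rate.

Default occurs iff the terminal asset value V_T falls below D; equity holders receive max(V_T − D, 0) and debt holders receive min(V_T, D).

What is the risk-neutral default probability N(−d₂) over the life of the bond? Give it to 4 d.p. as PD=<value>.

PD=0.1053

d₁ = [ln(V₀/D) + (r + σ²/2)T] / (σ√T)
   = [ln(597.8614/234.8461) + (0.0172 + 0.5·0.3293²)·3.7308] / (0.3293·√3.7308)
   = [0.934429 + 0.266451] / 0.636052 = 1.888020
d₂ = d₁ − σ√T = 1.888020 − 0.636052 = 1.251968
risk-neutral PD = N(−d₂) = N(-1.251968) = 0.105291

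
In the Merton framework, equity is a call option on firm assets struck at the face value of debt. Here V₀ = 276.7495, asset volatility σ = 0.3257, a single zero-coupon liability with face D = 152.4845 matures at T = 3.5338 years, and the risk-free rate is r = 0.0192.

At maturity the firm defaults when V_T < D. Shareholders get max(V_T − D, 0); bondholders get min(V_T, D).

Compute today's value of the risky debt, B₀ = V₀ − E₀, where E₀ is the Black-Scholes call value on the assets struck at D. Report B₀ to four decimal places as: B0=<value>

d₁ = [ln(V₀/D) + (r + σ²/2)T] / (σ√T)
   = [ln(276.7495/152.4845) + (0.0192 + 0.5·0.3257²)·3.5338] / (0.3257·√3.5338)
   = [0.596050 + 0.255283] / 0.612264 = 1.390466
d₂ = d₁ − σ√T = 1.390466 − 0.612264 = 0.778202
N(d₁) = 0.917806,  N(d₂) = 0.781775,  e^(−rT) = 0.934402
E₀ = V₀·N(d₁) − D·e^(−rT)·N(d₂)
   = 276.7495·0.917806 − 152.4845·0.934402·0.781775 = 142.613751
B₀ = V₀ − E₀ = 276.7495 − 142.613751 = 134.135749

B0=134.1357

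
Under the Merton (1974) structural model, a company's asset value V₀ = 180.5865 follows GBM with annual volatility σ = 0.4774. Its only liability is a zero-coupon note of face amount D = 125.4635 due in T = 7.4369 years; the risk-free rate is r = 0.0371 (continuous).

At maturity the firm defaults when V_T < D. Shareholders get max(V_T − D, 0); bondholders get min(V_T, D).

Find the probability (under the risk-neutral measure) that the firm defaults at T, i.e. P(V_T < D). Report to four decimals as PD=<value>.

PD=0.5633

d₁ = [ln(V₀/D) + (r + σ²/2)T] / (σ√T)
   = [ln(180.5865/125.4635) + (0.0371 + 0.5·0.4774²)·7.4369] / (0.4774·√7.4369)
   = [0.364195 + 1.123384] / 1.301902 = 1.142619
d₂ = d₁ − σ√T = 1.142619 − 1.301902 = -0.159283
risk-neutral PD = N(−d₂) = N(0.159283) = 0.563277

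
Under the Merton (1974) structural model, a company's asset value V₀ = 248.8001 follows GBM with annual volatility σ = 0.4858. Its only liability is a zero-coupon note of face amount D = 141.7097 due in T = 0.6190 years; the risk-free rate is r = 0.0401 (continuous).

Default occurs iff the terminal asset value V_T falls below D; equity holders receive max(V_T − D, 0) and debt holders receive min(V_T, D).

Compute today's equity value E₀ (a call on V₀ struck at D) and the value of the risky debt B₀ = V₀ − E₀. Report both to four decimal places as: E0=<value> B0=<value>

E0=112.4450 B0=136.3551

d₁ = [ln(V₀/D) + (r + σ²/2)T] / (σ√T)
   = [ln(248.8001/141.7097) + (0.0401 + 0.5·0.4858²)·0.6190] / (0.4858·√0.6190)
   = [0.562869 + 0.097864] / 0.382211 = 1.728716
d₂ = d₁ − σ√T = 1.728716 − 0.382211 = 1.346505
N(d₁) = 0.958070,  N(d₂) = 0.910930,  e^(−rT) = 0.975484
E₀ = V₀·N(d₁) − D·e^(−rT)·N(d₂)
   = 248.8001·0.958070 − 141.7097·0.975484·0.910930 = 112.445036
B₀ = V₀ − E₀ = 248.8001 − 112.445036 = 136.355064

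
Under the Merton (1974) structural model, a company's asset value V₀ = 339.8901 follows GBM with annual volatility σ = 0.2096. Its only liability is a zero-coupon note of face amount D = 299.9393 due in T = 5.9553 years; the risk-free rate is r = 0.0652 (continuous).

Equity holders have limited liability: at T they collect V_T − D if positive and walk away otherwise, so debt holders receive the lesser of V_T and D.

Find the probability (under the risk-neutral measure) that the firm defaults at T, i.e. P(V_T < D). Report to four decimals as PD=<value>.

PD=0.2273

d₁ = [ln(V₀/D) + (r + σ²/2)T] / (σ√T)
   = [ln(339.8901/299.9393) + (0.0652 + 0.5·0.2096²)·5.9553] / (0.2096·√5.9553)
   = [0.125042 + 0.519100] / 0.511497 = 1.259328
d₂ = d₁ − σ√T = 1.259328 − 0.511497 = 0.747831
risk-neutral PD = N(−d₂) = N(-0.747831) = 0.227281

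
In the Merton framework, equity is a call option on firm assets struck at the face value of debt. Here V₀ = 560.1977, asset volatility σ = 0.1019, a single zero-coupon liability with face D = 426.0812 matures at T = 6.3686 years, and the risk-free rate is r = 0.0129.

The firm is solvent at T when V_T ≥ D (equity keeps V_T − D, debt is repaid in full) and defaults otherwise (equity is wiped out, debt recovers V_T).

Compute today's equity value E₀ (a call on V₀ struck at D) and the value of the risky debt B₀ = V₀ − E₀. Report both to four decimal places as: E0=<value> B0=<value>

E0=172.2782 B0=387.9195

d₁ = [ln(V₀/D) + (r + σ²/2)T] / (σ√T)
   = [ln(560.1977/426.0812) + (0.0129 + 0.5·0.1019²)·6.3686] / (0.1019·√6.3686)
   = [0.273660 + 0.115219] / 0.257156 = 1.512233
d₂ = d₁ − σ√T = 1.512233 − 0.257156 = 1.255077
N(d₁) = 0.934763,  N(d₂) = 0.895275,  e^(−rT) = 0.921129
E₀ = V₀·N(d₁) − D·e^(−rT)·N(d₂)
   = 560.1977·0.934763 − 426.0812·0.921129·0.895275 = 172.278239
B₀ = V₀ − E₀ = 560.1977 − 172.278239 = 387.919461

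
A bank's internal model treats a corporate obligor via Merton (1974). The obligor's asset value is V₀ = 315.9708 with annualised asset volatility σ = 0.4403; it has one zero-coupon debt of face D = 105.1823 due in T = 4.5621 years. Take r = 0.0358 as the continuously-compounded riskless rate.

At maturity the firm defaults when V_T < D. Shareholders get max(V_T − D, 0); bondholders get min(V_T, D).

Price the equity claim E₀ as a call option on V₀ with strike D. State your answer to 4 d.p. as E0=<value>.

d₁ = [ln(V₀/D) + (r + σ²/2)T] / (σ√T)
   = [ln(315.9708/105.1823) + (0.0358 + 0.5·0.4403²)·4.5621] / (0.4403·√4.5621)
   = [1.099955 + 0.605537] / 0.940440 = 1.813504
d₂ = d₁ − σ√T = 1.813504 − 0.940440 = 0.873064
N(d₁) = 0.965123,  N(d₂) = 0.808686,  e^(−rT) = 0.849317
E₀ = V₀·N(d₁) − D·e^(−rT)·N(d₂)
   = 315.9708·0.965123 − 105.1823·0.849317·0.808686 = 232.708264

E0=232.7083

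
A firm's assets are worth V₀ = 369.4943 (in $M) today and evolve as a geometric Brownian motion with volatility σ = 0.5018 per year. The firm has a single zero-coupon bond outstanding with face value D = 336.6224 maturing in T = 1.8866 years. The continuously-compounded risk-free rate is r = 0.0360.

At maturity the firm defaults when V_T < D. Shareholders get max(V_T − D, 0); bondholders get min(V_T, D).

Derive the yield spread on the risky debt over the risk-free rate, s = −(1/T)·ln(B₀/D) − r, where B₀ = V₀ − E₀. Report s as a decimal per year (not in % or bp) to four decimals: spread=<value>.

spread=0.1273

d₁ = [ln(V₀/D) + (r + σ²/2)T] / (σ√T)
   = [ln(369.4943/336.6224) + (0.0360 + 0.5·0.5018²)·1.8866] / (0.5018·√1.8866)
   = [0.093173 + 0.305444] / 0.689240 = 0.578343
d₂ = d₁ − σ√T = 0.578343 − 0.689240 = -0.110897
N(d₁) = 0.718484,  N(d₂) = 0.455849,  e^(−rT) = 0.934337
E₀ = V₀·N(d₁) − D·e^(−rT)·N(d₂)
   = 369.4943·0.718484 − 336.6224·0.934337·0.455849 = 122.102519
B₀ = V₀ − E₀ = 369.4943 − 122.102519 = 247.391781
spread = −(1/T)·ln(B₀/D) − r = −(1/1.8866)·ln(247.391781/336.6224) − 0.0360 = 0.12725060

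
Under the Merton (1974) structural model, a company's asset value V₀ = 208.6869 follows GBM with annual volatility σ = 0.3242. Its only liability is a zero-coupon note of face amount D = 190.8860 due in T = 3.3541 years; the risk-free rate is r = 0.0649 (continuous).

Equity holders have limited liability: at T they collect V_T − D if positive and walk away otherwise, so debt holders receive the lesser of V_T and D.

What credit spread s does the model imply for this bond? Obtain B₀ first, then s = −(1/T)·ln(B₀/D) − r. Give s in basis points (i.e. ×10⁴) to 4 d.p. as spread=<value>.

d₁ = [ln(V₀/D) + (r + σ²/2)T] / (σ√T)
   = [ln(208.6869/190.8860) + (0.0649 + 0.5·0.3242²)·3.3541] / (0.3242·√3.3541)
   = [0.089159 + 0.393949] / 0.593746 = 0.813659
d₂ = d₁ − σ√T = 0.813659 − 0.593746 = 0.219913
N(d₁) = 0.792080,  N(d₂) = 0.587030,  e^(−rT) = 0.804382
E₀ = V₀·N(d₁) − D·e^(−rT)·N(d₂)
   = 208.6869·0.792080 − 190.8860·0.804382·0.587030 = 75.160961
B₀ = V₀ − E₀ = 208.6869 − 75.160961 = 133.525939
spread = −(1/T)·ln(B₀/D) − r = −(1/3.3541)·ln(133.525939/190.8860) − 0.0649 = 0.04165038
in basis points: 0.04165038 × 10⁴ = 416.5038 bp

spread=416.5038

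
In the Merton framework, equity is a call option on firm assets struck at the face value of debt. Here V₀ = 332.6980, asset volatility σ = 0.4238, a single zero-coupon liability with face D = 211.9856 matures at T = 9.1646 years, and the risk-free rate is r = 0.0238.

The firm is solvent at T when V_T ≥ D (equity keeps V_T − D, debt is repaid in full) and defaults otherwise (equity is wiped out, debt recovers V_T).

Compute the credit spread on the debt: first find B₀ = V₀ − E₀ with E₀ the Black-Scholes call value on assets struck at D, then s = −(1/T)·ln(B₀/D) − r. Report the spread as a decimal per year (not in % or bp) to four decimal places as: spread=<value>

spread=0.0403

d₁ = [ln(V₀/D) + (r + σ²/2)T] / (σ√T)
   = [ln(332.6980/211.9856) + (0.0238 + 0.5·0.4238²)·9.1646] / (0.4238·√9.1646)
   = [0.450717 + 1.041128] / 1.282974 = 1.162803
d₂ = d₁ − σ√T = 1.162803 − 1.282974 = -0.120171
N(d₁) = 0.877545,  N(d₂) = 0.452174,  e^(−rT) = 0.804031
E₀ = V₀·N(d₁) − D·e^(−rT)·N(d₂)
   = 332.6980·0.877545 − 211.9856·0.804031·0.452174 = 214.887669
B₀ = V₀ − E₀ = 332.6980 − 214.887669 = 117.810331
spread = −(1/T)·ln(B₀/D) − r = −(1/9.1646)·ln(117.810331/211.9856) − 0.0238 = 0.04029907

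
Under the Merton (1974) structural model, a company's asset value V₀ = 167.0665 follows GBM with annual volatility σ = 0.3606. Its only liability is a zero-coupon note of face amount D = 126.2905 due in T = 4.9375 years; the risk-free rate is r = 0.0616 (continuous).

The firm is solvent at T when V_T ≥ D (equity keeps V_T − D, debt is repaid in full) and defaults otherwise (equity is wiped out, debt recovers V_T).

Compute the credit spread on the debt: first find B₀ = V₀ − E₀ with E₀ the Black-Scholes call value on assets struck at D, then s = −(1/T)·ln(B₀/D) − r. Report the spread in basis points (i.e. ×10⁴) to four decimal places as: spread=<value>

d₁ = [ln(V₀/D) + (r + σ²/2)T] / (σ√T)
   = [ln(167.0665/126.2905) + (0.0616 + 0.5·0.3606²)·4.9375] / (0.3606·√4.9375)
   = [0.279807 + 0.625167] / 0.801271 = 1.129424
d₂ = d₁ − σ√T = 1.129424 − 0.801271 = 0.328153
N(d₁) = 0.870641,  N(d₂) = 0.628602,  e^(−rT) = 0.737750
E₀ = V₀·N(d₁) − D·e^(−rT)·N(d₂)
   = 167.0665·0.870641 − 126.2905·0.737750·0.628602 = 86.887472
B₀ = V₀ − E₀ = 167.0665 − 86.887472 = 80.179028
spread = −(1/T)·ln(B₀/D) − r = −(1/4.9375)·ln(80.179028/126.2905) − 0.0616 = 0.03041475
in basis points: 0.03041475 × 10⁴ = 304.1475 bp

spread=304.1475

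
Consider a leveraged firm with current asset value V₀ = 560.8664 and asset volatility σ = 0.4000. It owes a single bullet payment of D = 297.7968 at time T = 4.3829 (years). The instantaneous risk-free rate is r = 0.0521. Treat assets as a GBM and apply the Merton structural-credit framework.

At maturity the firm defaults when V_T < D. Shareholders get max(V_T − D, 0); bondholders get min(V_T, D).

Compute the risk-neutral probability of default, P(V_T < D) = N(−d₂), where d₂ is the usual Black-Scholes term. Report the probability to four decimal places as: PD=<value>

PD=0.2709

d₁ = [ln(V₀/D) + (r + σ²/2)T] / (σ√T)
   = [ln(560.8664/297.7968) + (0.0521 + 0.5·0.4000²)·4.3829] / (0.4000·√4.3829)
   = [0.633071 + 0.578981] / 0.837415 = 1.447374
d₂ = d₁ − σ√T = 1.447374 − 0.837415 = 0.609959
risk-neutral PD = N(−d₂) = N(-0.609959) = 0.270945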